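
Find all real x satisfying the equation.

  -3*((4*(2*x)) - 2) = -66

Step 1. [-3*((4*(2*x)) - 2) = -66] leading coefficient -3: divide by -3. So div: (4*(2*x)) - 2 = 22.
Step 2. [(4*(2*x)) - 2 = 22] add 2: x sits inside (… - 2). So sub: 4*(2*x) = 24.
Step 3. [4*(2*x) = 24] 4·(inner) — divide through by 4, so div: 2*x = 6.
Step 4. [2*x = 6] 2 out front; divide by 2, so div: x = 3.

Answer: x ∈ {3}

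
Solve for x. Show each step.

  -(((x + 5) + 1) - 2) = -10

Step 1. [-(((x + 5) + 1) - 2) = -10] flip signs both sides ⇒ neg: ((x + 5) + 1) - 2 = 10.
Step 2. [((x + 5) + 1) - 2 = 10] -2 is outermost — add 2 both sides, so sub: (x + 5) + 1 = 12.
Step 3. [(x + 5) + 1 = 12] the outer +1 inverts by subtracting 1 ⇒ sub: x + 5 = 11.
Step 4. [x + 5 = 11] subtract 5: x sits inside (… + 5), so sub: x = 6.

Answer: x ∈ {6}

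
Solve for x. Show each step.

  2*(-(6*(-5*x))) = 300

Step 1. [2*(-(6*(-5*x))) = 300] 2·(inner) — divide through by 2, so div: -(6*(-5*x)) = 150.
Step 2. [-(6*(-5*x)) = 150] LHS negated; negate both sides. So neg: 6*(-5*x) = -150.
Step 3. [6*(-5*x) = -150] 6·(inner) — divide through by 6, so div: -5*x = -25.
Step 4. [-5*x = -25] LHS = -5·(…); ÷-5 both sides. So div: x = 5.

Answer: x ∈ {5}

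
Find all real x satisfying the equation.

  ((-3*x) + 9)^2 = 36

Step 1. [((-3*x) + 9)^2 = 36] √ both sides: 36 ≥ 0 gives two branches. So sqrt: (-3*x) + 9 = 6 or -6.
Step 2. [(-3*x) + 9 = 6 or -6] 9 comes off first (subtract 9), so sub: -3*x = -3 or -15.
Step 3. [-3*x = -3 or -15] -3 out front; divide by -3 ⇒ div: x = 1 or 5.

Answer: x ∈ {1, 5}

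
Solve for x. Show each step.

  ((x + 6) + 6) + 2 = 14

Step 1. [((x + 6) + 6) + 2 = 14] peel the +2: subtract 2 from each side ⇒ sub: (x + 6) + 6 = 12.
Step 2. [(x + 6) + 6 = 12] subtract 6: x sits inside (… + 6) ⇒ sub: x + 6 = 6.
Step 3. [x + 6 = 6] subtract 6: x sits inside (… + 6). So sub: x = 0.

Answer: x ∈ {0}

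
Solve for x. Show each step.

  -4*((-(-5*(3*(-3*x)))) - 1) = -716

Step 1. [-4*((-(-5*(3*(-3*x)))) - 1) = -716] -4 out front; divide by -4 ⇒ div: (-(-5*(3*(-3*x)))) - 1 = 179.
Step 2. [(-(-5*(3*(-3*x)))) - 1 = 179] peel the -1: add 1 from each side ⇒ sub: -(-5*(3*(-3*x))) = 180.
Step 3. [-(-5*(3*(-3*x))) = 180] flip signs both sides, so neg: -5*(3*(-3*x)) = -180.
Step 4. [-5*(3*(-3*x)) = -180] divide by the outer -5 ⇒ div: 3*(-3*x) = 36.
Step 5. [3*(-3*x) = 36] 3·(inner) — divide through by 3. So div: -3*x = 12.
Step 6. [-3*x = 12] divide by the outer -3 ⇒ div: x = -4.

Answer: x ∈ {-4}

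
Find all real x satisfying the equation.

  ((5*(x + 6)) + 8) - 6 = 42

Step 1. [((5*(x + 6)) + 8) - 6 = 42] -6 is outermost — add 6 both sides. So sub: (5*(x + 6)) + 8 = 48.
Step 2. [(5*(x + 6)) + 8 = 48] +8 is outermost — subtract 8 both sides. So sub: 5*(x + 6) = 40.
Step 3. [5*(x + 6) = 40] 5 out front; divide by 5, so div: x + 6 = 8.
Step 4. [x + 6 = 8] subtract 6: x sits inside (… + 6). So sub: x = 2.

Answer: x ∈ {2}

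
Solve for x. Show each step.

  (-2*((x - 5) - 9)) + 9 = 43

Step 1. [(-2*((x - 5) - 9)) + 9 = 43] the outer +9 inverts by subtracting 9, so sub: -2*((x - 5) - 9) = 34.
Step 2. [-2*((x - 5) - 9) = 34] -2 out front; divide by -2, so div: (x - 5) - 9 = -17.
Step 3. [(x - 5) - 9 = -17] -9 is outermost — add 9 both sides. So sub: x - 5 = -8.
Step 4. [x - 5 = -8] the outer -5 inverts by adding 5, so sub: x = -3.

Answer: x ∈ {-3}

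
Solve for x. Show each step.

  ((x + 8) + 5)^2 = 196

Step 1. [((x + 8) + 5)^2 = 196] 196 ≥ 0, LHS is (·)² — take ±√. So sqrt: (x + 8) + 5 = 14 or -14.
Step 2. [(x + 8) + 5 = 14 or -14] the outer +5 inverts by subtracting 5 ⇒ sub: x + 8 = 9 or -19.
Step 3. [x + 8 = 9 or -19] peel the +8: subtract 8 from each side ⇒ sub: x = 1 or -27.

Answer: x ∈ {-27, 1}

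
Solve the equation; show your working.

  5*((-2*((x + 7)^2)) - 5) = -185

Step 1. [5*((-2*((x + 7)^2)) - 5) = -185] 5·(inner) — divide through by 5, so div: (-2*((x + 7)^2)) - 5 = -37.
Step 2. [(-2*((x + 7)^2)) - 5 = -37] 5 comes off first (add 5). So sub: -2*((x + 7)^2) = -32.
Step 3. [-2*((x + 7)^2) = -32] leading coefficient -2: divide by -2 ⇒ div: (x + 7)^2 = 16.
Step 4. [(x + 7)^2 = 16] LHS squared, RHS 16 ≥ 0: apply √ (±), so sqrt: x + 7 = 4 or -4.
Step 5. [x + 7 = 4 or -4] the outer +7 inverts by subtracting 7. So sub: x = -3 or -11.

Answer: x ∈ {-11, -3}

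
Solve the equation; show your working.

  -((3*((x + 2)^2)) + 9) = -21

Step 1. [-((3*((x + 2)^2)) + 9) = -21] LHS negated; negate both sides ⇒ neg: (3*((x + 2)^2)) + 9 = 21.
Step 2. [(3*((x + 2)^2)) + 9 = 21] 3 divides every term; factor it out, so factor: ((x + 2)^2) + 3 = 7.
Step 3. [((x + 2)^2) + 3 = 7] +3 is outermost — subtract 3 both sides, so sub: (x + 2)^2 = 4.
Step 4. [(x + 2)^2 = 4] √ both sides: 4 ≥ 0 gives two branches, so sqrt: x + 2 = 2 or -2.
Step 5. [x + 2 = 2 or -2] 2 comes off first (subtract 2), so sub: x = 0 or -4.

Answer: x ∈ {-4, 0}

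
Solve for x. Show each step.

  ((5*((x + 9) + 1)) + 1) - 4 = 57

Step 1. [((5*((x + 9) + 1)) + 1) - 4 = 57] add 4: x sits inside (… - 4) ⇒ sub: (5*((x + 9) + 1)) + 1 = 61.
Step 2. [(5*((x + 9) + 1)) + 1 = 61] +1 is outermost — subtract 1 both sides, so sub: 5*((x + 9) + 1) = 60.
Step 3. [5*((x + 9) + 1) = 60] 5 out front; divide by 5. So div: (x + 9) + 1 = 12.
Step 4. [(x + 9) + 1 = 12] 1 comes off first (subtract 1) ⇒ sub: x + 9 = 11.
Step 5. [x + 9 = 11] peel the +9: subtract 9 from each side, so sub: x = 2.

Answer: x ∈ {2}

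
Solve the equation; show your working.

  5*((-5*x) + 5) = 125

Step 1. [5*((-5*x) + 5) = 125] LHS = 5·(…); ÷5 both sides ⇒ div: (-5*x) + 5 = 25.
Step 2. [(-5*x) + 5 = 25] common factor -5 (LHS and 25) — divide through. So factor: x - 1 = -5.
Step 3. [x - 1 = -5] 1 comes off first (add 1), so sub: x = -4.

Answer: x ∈ {-4}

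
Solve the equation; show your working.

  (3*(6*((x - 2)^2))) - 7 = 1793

Step 1. [(3*(6*((x - 2)^2))) - 7 = 1793] add 7: x sits inside (… - 7), so sub: 3*(6*((x - 2)^2)) = 1800.
Step 2. [3*(6*((x - 2)^2)) = 1800] LHS = 3·(…); ÷3 both sides, so div: 6*((x - 2)^2) = 600.
Step 3. [6*((x - 2)^2) = 600] 6·(inner) — divide through by 6 ⇒ div: (x - 2)^2 = 100.
Step 4. [(x - 2)^2 = 100] LHS squared, RHS 100 ≥ 0: apply √ (±). So sqrt: x - 2 = 10 or -10.
Step 5. [x - 2 = 10 or -10] add 2: x sits inside (… - 2), so sub: x = 12 or -8.

Answer: x ∈ {-8, 12}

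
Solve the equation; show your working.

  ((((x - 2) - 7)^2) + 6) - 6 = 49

Step 1. [((((x - 2) - 7)^2) + 6) - 6 = 49] the outer -6 inverts by adding 6 ⇒ sub: (((x - 2) - 7)^2) + 6 = 55.
Step 2. [(((x - 2) - 7)^2) + 6 = 55] peel the +6: subtract 6 from each side ⇒ sub: ((x - 2) - 7)^2 = 49.
Step 3. [((x - 2) - 7)^2 = 49] LHS squared, RHS 49 ≥ 0: apply √ (±). So sqrt: (x - 2) - 7 = 7 or -7.
Step 4. [(x - 2) - 7 = 7 or -7] 7 comes off first (add 7), so sub: x - 2 = 14 or 0.
Step 5. [x - 2 = 14 or 0] 2 comes off first (add 2), so sub: x = 16 or 2.

Answer: x ∈ {2, 16}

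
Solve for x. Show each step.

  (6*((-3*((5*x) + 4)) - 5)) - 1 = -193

Step 1. [(6*((-3*((5*x) + 4)) - 5)) - 1 = -193] -1 is outermost — add 1 both sides. So sub: 6*((-3*((5*x) + 4)) - 5) = -192.
Step 2. [6*((-3*((5*x) + 4)) - 5) = -192] leading coefficient 6: divide by 6. So div: (-3*((5*x) + 4)) - 5 = -32.
Step 3. [(-3*((5*x) + 4)) - 5 = -32] the outer -5 inverts by adding 5 ⇒ sub: -3*((5*x) + 4) = -27.
Step 4. [-3*((5*x) + 4) = -27] leading coefficient -3: divide by -3. So div: (5*x) + 4 = 9.
Step 5. [(5*x) + 4 = 9] peel the +4: subtract 4 from each side ⇒ sub: 5*x = 5.
Step 6. [5*x = 5] divide by the outer 5 ⇒ div: x = 1.

Answer: x ∈ {1}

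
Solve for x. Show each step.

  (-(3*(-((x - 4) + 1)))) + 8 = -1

Step 1. [(-(3*(-((x - 4) + 1)))) + 8 = -1] peel the +8: subtract 8 from each side, so sub: -(3*(-((x - 4) + 1))) = -9.
Step 2. [-(3*(-((x - 4) + 1))) = -9] flip signs both sides. So neg: 3*(-((x - 4) + 1)) = 9.
Step 3. [3*(-((x - 4) + 1)) = 9] 3·(inner) — divide through by 3 ⇒ div: -((x - 4) + 1) = 3.
Step 4. [-((x - 4) + 1) = 3] flip signs both sides ⇒ neg: (x - 4) + 1 = -3.
Step 5. [(x - 4) + 1 = -3] subtract 1: x sits inside (… + 1), so sub: x - 4 = -4.
Step 6. [x - 4 = -4] -4 is outermost — add 4 both sides ⇒ sub: x = 0.

Answer: x ∈ {0}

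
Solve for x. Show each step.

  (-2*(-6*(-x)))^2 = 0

Step 1. [(-2*(-6*(-x)))^2 = 0] √ both sides: 0 ≥ 0 gives two branches. So sqrt: -2*(-6*(-x)) = 0.
Step 2. [-2*(-6*(-x)) = 0] LHS = -2·(…); ÷-2 both sides. So div: -6*(-x) = 0.
Step 3. [-6*(-x) = 0] LHS = -6·(…); ÷-6 both sides. So div: -x = 0.
Step 4. [-x = 0] leading − — multiply by −1, so neg: x = 0.

Answer: x ∈ {0}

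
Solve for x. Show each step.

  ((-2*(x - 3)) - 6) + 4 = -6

Step 1. [((-2*(x - 3)) - 6) + 4 = -6] +4 is outermost — subtract 4 both sides ⇒ sub: (-2*(x - 3)) - 6 = -10.
Step 2. [(-2*(x - 3)) - 6 = -10] add 6: x sits inside (… - 6). So sub: -2*(x - 3) = -4.
Step 3. [-2*(x - 3) = -4] -2·(inner) — divide through by -2 ⇒ div: x - 3 = 2.
Step 4. [x - 3 = 2] add 3: x sits inside (… - 3), so sub: x = 5.

Answer: x ∈ {5}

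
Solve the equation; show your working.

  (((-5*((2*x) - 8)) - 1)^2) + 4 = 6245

Step 1. [(((-5*((2*x) - 8)) - 1)^2) + 4 = 6245] the outer +4 inverts by subtracting 4. So sub: ((-5*((2*x) - 8)) - 1)^2 = 6241.
Step 2. [((-5*((2*x) - 8)) - 1)^2 = 6241] LHS squared, RHS 6241 ≥ 0: apply √ (±) ⇒ sqrt: (-5*((2*x) - 8)) - 1 = 79 or -79.
Step 3. [(-5*((2*x) - 8)) - 1 = 79 or -79] -1 is outermost — add 1 both sides. So sub: -5*((2*x) - 8) = 80 or -78.
Step 4. [-5*((2*x) - 8) = 80 or -78] divide by the outer -5. So div: (2*x) - 8 = -16 or 78/5.
Step 5. [(2*x) - 8 = -16 or 78/5] -8 is outermost — add 8 both sides. So sub: 2*x = -8 or 118/5.
Step 6. [2*x = -8 or 118/5] LHS = 2·(…); ÷2 both sides. So div: x = -4 or 59/5.

Answer: x ∈ {-4, 59/5}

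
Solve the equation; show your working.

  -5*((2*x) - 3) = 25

Step 1. [-5*((2*x) - 3) = 25] leading coefficient -5: divide by -5, so div: (2*x) - 3 = -5.
Step 2. [(2*x) - 3 = -5] -3 is outermost — add 3 both sides. So sub: 2*x = -2.
Step 3. [2*x = -2] LHS = 2·(…); ÷2 both sides. So div: x = -1.

Answer: x ∈ {-1}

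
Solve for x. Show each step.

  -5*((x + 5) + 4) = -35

Step 1. [-5*((x + 5) + 4) = -35] leading coefficient -5: divide by -5 ⇒ div: (x + 5) + 4 = 7.
Step 2. [(x + 5) + 4 = 7] the outer +4 inverts by subtracting 4, so sub: x + 5 = 3.
Step 3. [x + 5 = 3] subtract 5: x sits inside (… + 5) ⇒ sub: x = -2.

Answer: x ∈ {-2}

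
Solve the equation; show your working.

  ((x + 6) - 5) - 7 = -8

Step 1. [((x + 6) - 5) - 7 = -8] -7 is outermost — add 7 both sides ⇒ sub: (x + 6) - 5 = -1.
Step 2. [(x + 6) - 5 = -1] 5 comes off first (add 5). So sub: x + 6 = 4.
Step 3. [x + 6 = 4] subtract 6: x sits inside (… + 6) ⇒ sub: x = -2.

Answer: x ∈ {-2}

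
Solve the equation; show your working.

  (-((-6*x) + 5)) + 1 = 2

Step 1. [(-((-6*x) + 5)) + 1 = 2] subtract 1: x sits inside (… + 1). So sub: -((-6*x) + 5) = 1.
Step 2. [-((-6*x) + 5) = 1] LHS negated; negate both sides. So neg: (-6*x) + 5 = -1.
Step 3. [(-6*x) + 5 = -1] the outer +5 inverts by subtracting 5. So sub: -6*x = -6.
Step 4. [-6*x = -6] leading coefficient -6: divide by -6. So div: x = 1.

Answer: x ∈ {1}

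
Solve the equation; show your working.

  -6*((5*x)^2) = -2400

Step 1. [-6*((5*x)^2) = -2400] leading coefficient -6: divide by -6. So div: (5*x)^2 = 400.
Step 2. [(5*x)^2 = 400] √ both sides: 400 ≥ 0 gives two branches. So sqrt: 5*x = 20 or -20.
Step 3. [5*x = 20 or -20] 5 out front; divide by 5 ⇒ div: x = 4 or -4.

Answer: x ∈ {-4, 4}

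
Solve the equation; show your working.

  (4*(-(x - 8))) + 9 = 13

Step 1. [(4*(-(x - 8))) + 9 = 13] peel the +9: subtract 9 from each side ⇒ sub: 4*(-(x - 8)) = 4.
Step 2. [4*(-(x - 8)) = 4] 4·(inner) — divide through by 4, so div: -(x - 8) = 1.
Step 3. [-(x - 8) = 1] LHS negated; negate both sides. So neg: x - 8 = -1.
Step 4. [x - 8 = -1] peel the -8: add 8 from each side, so sub: x = 7.

Answer: x ∈ {7}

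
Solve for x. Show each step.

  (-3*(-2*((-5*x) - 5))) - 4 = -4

Step 1. [(-3*(-2*((-5*x) - 5))) - 4 = -4] peel the -4: add 4 from each side ⇒ sub: -3*(-2*((-5*x) - 5)) = 0.
Step 2. [-3*(-2*((-5*x) - 5)) = 0] -3 out front; divide by -3. So div: -2*((-5*x) - 5) = 0.
Step 3. [-2*((-5*x) - 5) = 0] leading coefficient -2: divide by -2. So div: (-5*x) - 5 = 0.
Step 4. [(-5*x) - 5 = 0] common factor -5 (LHS and 0) — divide through. So factor: x + 1 = 0.
Step 5. [x + 1 = 0] peel the +1: subtract 1 from each side ⇒ sub: x = -1.

Answer: x ∈ {-1}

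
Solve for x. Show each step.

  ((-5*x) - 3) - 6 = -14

Step 1. [((-5*x) - 3) - 6 = -14] peel the -6: add 6 from each side ⇒ sub: (-5*x) - 3 = -8.
Step 2. [(-5*x) - 3 = -8] the outer -3 inverts by adding 3. So sub: -5*x = -5.
Step 3. [-5*x = -5] -5·(inner) — divide through by -5 ⇒ div: x = 1.

Answer: x ∈ {1}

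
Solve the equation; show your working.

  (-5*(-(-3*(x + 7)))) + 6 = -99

Step 1. [(-5*(-(-3*(x + 7)))) + 6 = -99] +6 is outermost — subtract 6 both sides. So sub: -5*(-(-3*(x + 7))) = -105.
Step 2. [-5*(-(-3*(x + 7))) = -105] LHS = -5·(…); ÷-5 both sides ⇒ div: -(-3*(x + 7)) = 21.
Step 3. [-(-3*(x + 7)) = 21] LHS negated; negate both sides. So neg: -3*(x + 7) = -21.
Step 4. [-3*(x + 7) = -21] divide by the outer -3 ⇒ div: x + 7 = 7.
Step 5. [x + 7 = 7] the outer +7 inverts by subtracting 7. So sub: x = 0.

Answer: x ∈ {0}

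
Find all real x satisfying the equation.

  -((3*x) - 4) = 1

Step 1. [-((3*x) - 4) = 1] LHS negated; negate both sides, so neg: (3*x) - 4 = -1.
Step 2. [(3*x) - 4 = -1] 4 comes off first (add 4). So sub: 3*x = 3.
Step 3. [3*x = 3] leading coefficient 3: divide by 3, so div: x = 1.

Answer: x ∈ {1}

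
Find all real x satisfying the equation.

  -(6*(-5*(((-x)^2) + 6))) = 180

Step 1. [-(6*(-5*(((-x)^2) + 6))) = 180] LHS negated; negate both sides ⇒ neg: 6*(-5*(((-x)^2) + 6)) = -180.
Step 2. [6*(-5*(((-x)^2) + 6)) = -180] 6 out front; divide by 6, so div: -5*(((-x)^2) + 6) = -30.
Step 3. [-5*(((-x)^2) + 6) = -30] LHS = -5·(…); ÷-5 both sides, so div: ((-x)^2) + 6 = 6.
Step 4. [((-x)^2) + 6 = 6] subtract 6: x sits inside (… + 6). So sub: (-x)^2 = 0.
Step 5. [(-x)^2 = 0] LHS squared, RHS 0 ≥ 0: apply √ (±) ⇒ sqrt: -x = 0.
Step 6. [-x = 0] leading − — multiply by −1. So neg: x = 0.

Answer: x ∈ {0}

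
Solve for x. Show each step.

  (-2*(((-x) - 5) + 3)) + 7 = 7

Step 1. [(-2*(((-x) - 5) + 3)) + 7 = 7] peel the +7: subtract 7 from each side, so sub: -2*(((-x) - 5) + 3) = 0.
Step 2. [-2*(((-x) - 5) + 3) = 0] divide by the outer -2 ⇒ div: ((-x) - 5) + 3 = 0.
Step 3. [((-x) - 5) + 3 = 0] +3 is outermost — subtract 3 both sides ⇒ sub: (-x) - 5 = -3.
Step 4. [(-x) - 5 = -3] the outer -5 inverts by adding 5. So sub: -x = 2.
Step 5. [-x = 2] LHS negated; negate both sides ⇒ neg: x = -2.

Answer: x ∈ {-2}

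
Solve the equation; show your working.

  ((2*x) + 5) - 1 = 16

Step 1. [((2*x) + 5) - 1 = 16] 1 comes off first (add 1) ⇒ sub: (2*x) + 5 = 17.
Step 2. [(2*x) + 5 = 17] peel the +5: subtract 5 from each side. So sub: 2*x = 12.
Step 3. [2*x = 12] 2 out front; divide by 2, so div: x = 6.

Answer: x ∈ {6}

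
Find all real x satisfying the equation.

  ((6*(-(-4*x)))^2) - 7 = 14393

Step 1. [((6*(-(-4*x)))^2) - 7 = 14393] the outer -7 inverts by adding 7, so sub: (6*(-(-4*x)))^2 = 14400.
Step 2. [(6*(-(-4*x)))^2 = 14400] √ both sides: 14400 ≥ 0 gives two branches ⇒ sqrt: 6*(-(-4*x)) = 120 or -120.
Step 3. [6*(-(-4*x)) = 120 or -120] divide by the outer 6, so div: -(-4*x) = 20 or -20.
Step 4. [-(-4*x) = 20 or -20] LHS negated; negate both sides, so neg: -4*x = -20 or 20.
Step 5. [-4*x = -20 or 20] -4·(inner) — divide through by -4 ⇒ div: x = 5 or -5.

Answer: x ∈ {-5, 5}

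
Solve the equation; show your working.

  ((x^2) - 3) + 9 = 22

Step 1. [((x^2) - 3) + 9 = 22] 9 comes off first (subtract 9), so sub: (x^2) - 3 = 13.
Step 2. [(x^2) - 3 = 13] peel the -3: add 3 from each side, so sub: x^2 = 16.
Step 3. [x^2 = 16] √ both sides: 16 ≥ 0 gives two branches ⇒ sqrt: x = 4 or -4.

Answer: x ∈ {-4, 4}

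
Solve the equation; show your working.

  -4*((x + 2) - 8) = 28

Step 1. [-4*((x + 2) - 8) = 28] -4 out front; divide by -4, so div: (x + 2) - 8 = -7.
Step 2. [(x + 2) - 8 = -7] the outer -8 inverts by adding 8. So sub: x + 2 = 1.
Step 3. [x + 2 = 1] +2 is outermost — subtract 2 both sides. So sub: x = -1.

Answer: x ∈ {-1}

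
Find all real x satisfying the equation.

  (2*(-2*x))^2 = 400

Step 1. [(2*(-2*x))^2 = 400] √ both sides: 400 ≥ 0 gives two branches ⇒ sqrt: 2*(-2*x) = 20 or -20.
Step 2. [2*(-2*x) = 20 or -20] 2·(inner) — divide through by 2. So div: -2*x = 10 or -10.
Step 3. [-2*x = 10 or -10] divide by the outer -2, so div: x = -5 or 5.

Answer: x ∈ {-5, 5}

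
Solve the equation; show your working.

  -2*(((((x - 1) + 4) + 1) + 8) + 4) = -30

Step 1. [-2*(((((x - 1) + 4) + 1) + 8) + 4) = -30] leading coefficient -2: divide by -2. So div: ((((x - 1) + 4) + 1) + 8) + 4 = 15.
Step 2. [((((x - 1) + 4) + 1) + 8) + 4 = 15] +4 is outermost — subtract 4 both sides, so sub: (((x - 1) + 4) + 1) + 8 = 11.
Step 3. [(((x - 1) + 4) + 1) + 8 = 11] peel the +8: subtract 8 from each side ⇒ sub: ((x - 1) + 4) + 1 = 3.
Step 4. [((x - 1) + 4) + 1 = 3] peel the +1: subtract 1 from each side. So sub: (x - 1) + 4 = 2.
Step 5. [(x - 1) + 4 = 2] +4 is outermost — subtract 4 both sides. So sub: x - 1 = -2.
Step 6. [x - 1 = -2] peel the -1: add 1 from each side, so sub: x = -1.

Answer: x ∈ {-1}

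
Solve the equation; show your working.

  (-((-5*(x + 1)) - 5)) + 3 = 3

Step 1. [(-((-5*(x + 1)) - 5)) + 3 = 3] subtract 3: x sits inside (… + 3). So sub: -((-5*(x + 1)) - 5) = 0.
Step 2. [-((-5*(x + 1)) - 5) = 0] LHS negated; negate both sides, so neg: (-5*(x + 1)) - 5 = 0.
Step 3. [(-5*(x + 1)) - 5 = 0] add 5: x sits inside (… - 5) ⇒ sub: -5*(x + 1) = 5.
Step 4. [-5*(x + 1) = 5] -5 out front; divide by -5 ⇒ div: x + 1 = -1.
Step 5. [x + 1 = -1] +1 is outermost — subtract 1 both sides ⇒ sub: x = -2.

Answer: x ∈ {-2}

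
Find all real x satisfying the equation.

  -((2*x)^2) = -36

Step 1. [-((2*x)^2) = -36] flip signs both sides. So neg: (2*x)^2 = 36.
Step 2. [(2*x)^2 = 36] LHS squared, RHS 36 ≥ 0: apply √ (±), so sqrt: 2*x = 6 or -6.
Step 3. [2*x = 6 or -6] leading coefficient 2: divide by 2. So div: x = 3 or -3.

Answer: x ∈ {-3, 3}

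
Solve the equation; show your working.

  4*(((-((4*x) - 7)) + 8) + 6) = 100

Step 1. [4*(((-((4*x) - 7)) + 8) + 6) = 100] 4·(inner) — divide through by 4 ⇒ div: ((-((4*x) - 7)) + 8) + 6 = 25.
Step 2. [((-((4*x) - 7)) + 8) + 6 = 25] 6 comes off first (subtract 6) ⇒ sub: (-((4*x) - 7)) + 8 = 19.
Step 3. [(-((4*x) - 7)) + 8 = 19] +8 is outermost — subtract 8 both sides ⇒ sub: -((4*x) - 7) = 11.
Step 4. [-((4*x) - 7) = 11] LHS negated; negate both sides ⇒ neg: (4*x) - 7 = -11.
Step 5. [(4*x) - 7 = -11] -7 is outermost — add 7 both sides, so sub: 4*x = -4.
Step 6. [4*x = -4] LHS = 4·(…); ÷4 both sides ⇒ div: x = -1.

Answer: x ∈ {-1}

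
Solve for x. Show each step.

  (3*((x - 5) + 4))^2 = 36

Step 1. [(3*((x - 5) + 4))^2 = 36] √ both sides: 36 ≥ 0 gives two branches ⇒ sqrt: 3*((x - 5) + 4) = 6 or -6.
Step 2. [3*((x - 5) + 4) = 6 or -6] 3·(inner) — divide through by 3 ⇒ div: (x - 5) + 4 = 2 or -2.
Step 3. [(x - 5) + 4 = 2 or -2] the outer +4 inverts by subtracting 4. So sub: x - 5 = -2 or -6.
Step 4. [x - 5 = -2 or -6] peel the -5: add 5 from each side. So sub: x = 3 or -1.

Answer: x ∈ {-1, 3}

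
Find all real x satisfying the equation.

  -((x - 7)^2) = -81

Step 1. [-((x - 7)^2) = -81] flip signs both sides. So neg: (x - 7)^2 = 81.
Step 2. [(x - 7)^2 = 81] 81 ≥ 0, LHS is (·)² — take ±√ ⇒ sqrt: x - 7 = 9 or -9.
Step 3. [x - 7 = 9 or -9] peel the -7: add 7 from each side. So sub: x = 16 or -2.

Answer: x ∈ {-2, 16}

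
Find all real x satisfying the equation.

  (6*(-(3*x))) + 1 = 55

Step 1. [(6*(-(3*x))) + 1 = 55] peel the +1: subtract 1 from each side. So sub: 6*(-(3*x)) = 54.
Step 2. [6*(-(3*x)) = 54] divide by the outer 6 ⇒ div: -(3*x) = 9.
Step 3. [-(3*x) = 9] flip signs both sides, so neg: 3*x = -9.
Step 4. [3*x = -9] divide by the outer 3 ⇒ div: x = -3.

Answer: x ∈ {-3}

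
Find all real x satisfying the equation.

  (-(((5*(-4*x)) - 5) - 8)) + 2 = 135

Step 1. [(-(((5*(-4*x)) - 5) - 8)) + 2 = 135] peel the +2: subtract 2 from each side. So sub: -(((5*(-4*x)) - 5) - 8) = 133.
Step 2. [-(((5*(-4*x)) - 5) - 8) = 133] leading − — multiply by −1. So neg: ((5*(-4*x)) - 5) - 8 = -133.
Step 3. [((5*(-4*x)) - 5) - 8 = -133] -8 is outermost — add 8 both sides. So sub: (5*(-4*x)) - 5 = -125.
Step 4. [(5*(-4*x)) - 5 = -125] 5 divides every term; factor it out ⇒ factor: (-4*x) - 1 = -25.
Step 5. [(-4*x) - 1 = -25] -1 is outermost — add 1 both sides, so sub: -4*x = -24.
Step 6. [-4*x = -24] LHS = -4·(…); ÷-4 both sides ⇒ div: x = 6.

Answer: x ∈ {6}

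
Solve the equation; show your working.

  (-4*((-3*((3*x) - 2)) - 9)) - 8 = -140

Step 1. [(-4*((-3*((3*x) - 2)) - 9)) - 8 = -140] -4 | LHS and -4 | -140: pull -4 out, so factor: ((-3*((3*x) - 2)) - 9) + 2 = 35.
Step 2. [((-3*((3*x) - 2)) - 9) + 2 = 35] peel the +2: subtract 2 from each side ⇒ sub: (-3*((3*x) - 2)) - 9 = 33.
Step 3. [(-3*((3*x) - 2)) - 9 = 33] peel the -9: add 9 from each side, so sub: -3*((3*x) - 2) = 42.
Step 4. [-3*((3*x) - 2) = 42] divide by the outer -3. So div: (3*x) - 2 = -14.
Step 5. [(3*x) - 2 = -14] -2 is outermost — add 2 both sides. So sub: 3*x = -12.
Step 6. [3*x = -12] LHS = 3·(…); ÷3 both sides, so div: x = -4.

Answer: x ∈ {-4}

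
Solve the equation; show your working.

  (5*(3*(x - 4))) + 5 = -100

Step 1. [(5*(3*(x - 4))) + 5 = -100] +5 is outermost — subtract 5 both sides. So sub: 5*(3*(x - 4)) = -105.
Step 2. [5*(3*(x - 4)) = -105] 5·(inner) — divide through by 5. So div: 3*(x - 4) = -21.
Step 3. [3*(x - 4) = -21] 3 out front; divide by 3, so div: x - 4 = -7.
Step 4. [x - 4 = -7] add 4: x sits inside (… - 4), so sub: x = -3.

Answer: x ∈ {-3}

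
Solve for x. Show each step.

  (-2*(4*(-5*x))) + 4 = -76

Step 1. [(-2*(4*(-5*x))) + 4 = -76] subtract 4: x sits inside (… + 4). So sub: -2*(4*(-5*x)) = -80.
Step 2. [-2*(4*(-5*x)) = -80] divide by the outer -2. So div: 4*(-5*x) = 40.
Step 3. [4*(-5*x) = 40] 4·(inner) — divide through by 4, so div: -5*x = 10.
Step 4. [-5*x = 10] -5 out front; divide by -5, so div: x = -2.

Answer: x ∈ {-2}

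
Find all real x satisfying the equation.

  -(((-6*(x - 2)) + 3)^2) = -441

Step 1. [-(((-6*(x - 2)) + 3)^2) = -441] LHS negated; negate both sides ⇒ neg: ((-6*(x - 2)) + 3)^2 = 441.
Step 2. [((-6*(x - 2)) + 3)^2 = 441] LHS squared, RHS 441 ≥ 0: apply √ (±). So sqrt: (-6*(x - 2)) + 3 = 21 or -21.
Step 3. [(-6*(x - 2)) + 3 = 21 or -21] 3 comes off first (subtract 3) ⇒ sub: -6*(x - 2) = 18 or -24.
Step 4. [-6*(x - 2) = 18 or -24] LHS = -6·(…); ÷-6 both sides, so div: x - 2 = -3 or 4.
Step 5. [x - 2 = -3 or 4] peel the -2: add 2 from each side, so sub: x = -1 or 6.

Answer: x ∈ {-1, 6}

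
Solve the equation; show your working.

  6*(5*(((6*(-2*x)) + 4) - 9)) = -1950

Step 1. [6*(5*(((6*(-2*x)) + 4) - 9)) = -1950] 6 out front; divide by 6, so div: 5*(((6*(-2*x)) + 4) - 9) = -325.
Step 2. [5*(((6*(-2*x)) + 4) - 9) = -325] 5 out front; divide by 5. So div: ((6*(-2*x)) + 4) - 9 = -65.
Step 3. [((6*(-2*x)) + 4) - 9 = -65] add 9: x sits inside (… - 9). So sub: (6*(-2*x)) + 4 = -56.
Step 4. [(6*(-2*x)) + 4 = -56] subtract 4: x sits inside (… + 4), so sub: 6*(-2*x) = -60.
Step 5. [6*(-2*x) = -60] divide by the outer 6. So div: -2*x = -10.
Step 6. [-2*x = -10] -2 out front; divide by -2 ⇒ div: x = 5.

Answer: x ∈ {5}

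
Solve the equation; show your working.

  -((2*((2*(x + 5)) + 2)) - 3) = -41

Step 1. [-((2*((2*(x + 5)) + 2)) - 3) = -41] leading − — multiply by −1 ⇒ neg: (2*((2*(x + 5)) + 2)) - 3 = 41.
Step 2. [(2*((2*(x + 5)) + 2)) - 3 = 41] 3 comes off first (add 3), so sub: 2*((2*(x + 5)) + 2) = 44.
Step 3. [2*((2*(x + 5)) + 2) = 44] LHS = 2·(…); ÷2 both sides, so div: (2*(x + 5)) + 2 = 22.
Step 4. [(2*(x + 5)) + 2 = 22] subtract 2: x sits inside (… + 2), so sub: 2*(x + 5) = 20.
Step 5. [2*(x + 5) = 20] LHS = 2·(…); ÷2 both sides. So div: x + 5 = 10.
Step 6. [x + 5 = 10] the outer +5 inverts by subtracting 5 ⇒ sub: x = 5.

Answer: x ∈ {5}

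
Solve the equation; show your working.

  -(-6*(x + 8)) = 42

Step 1. [-(-6*(x + 8)) = 42] flip signs both sides ⇒ neg: -6*(x + 8) = -42.
Step 2. [-6*(x + 8) = -42] leading coefficient -6: divide by -6 ⇒ div: x + 8 = 7.
Step 3. [x + 8 = 7] subtract 8: x sits inside (… + 8), so sub: x = -1.

Answer: x ∈ {-1}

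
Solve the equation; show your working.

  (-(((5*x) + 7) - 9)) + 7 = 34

Step 1. [(-(((5*x) + 7) - 9)) + 7 = 34] 7 comes off first (subtract 7), so sub: -(((5*x) + 7) - 9) = 27.
Step 2. [-(((5*x) + 7) - 9) = 27] leading − — multiply by −1 ⇒ neg: ((5*x) + 7) - 9 = -27.
Step 3. [((5*x) + 7) - 9 = -27] the outer -9 inverts by adding 9 ⇒ sub: (5*x) + 7 = -18.
Step 4. [(5*x) + 7 = -18] the outer +7 inverts by subtracting 7, so sub: 5*x = -25.
Step 5. [5*x = -25] divide by the outer 5. So div: x = -5.

Answer: x ∈ {-5}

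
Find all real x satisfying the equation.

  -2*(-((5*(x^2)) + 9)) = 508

Step 1. [-2*(-((5*(x^2)) + 9)) = 508] divide by the outer -2. So div: -((5*(x^2)) + 9) = -254.
Step 2. [-((5*(x^2)) + 9) = -254] LHS negated; negate both sides, so neg: (5*(x^2)) + 9 = 254.
Step 3. [(5*(x^2)) + 9 = 254] 9 comes off first (subtract 9), so sub: 5*(x^2) = 245.
Step 4. [5*(x^2) = 245] LHS = 5·(…); ÷5 both sides. So div: x^2 = 49.
Step 5. [x^2 = 49] LHS squared, RHS 49 ≥ 0: apply √ (±) ⇒ sqrt: x = 7 or -7.

Answer: x ∈ {-7, 7}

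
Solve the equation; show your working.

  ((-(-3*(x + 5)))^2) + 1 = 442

Step 1. [((-(-3*(x + 5)))^2) + 1 = 442] peel the +1: subtract 1 from each side. So sub: (-(-3*(x + 5)))^2 = 441.
Step 2. [(-(-3*(x + 5)))^2 = 441] LHS squared, RHS 441 ≥ 0: apply √ (±) ⇒ sqrt: -(-3*(x + 5)) = 21 or -21.
Step 3. [-(-3*(x + 5)) = 21 or -21] leading − — multiply by −1 ⇒ neg: -3*(x + 5) = -21 or 21.
Step 4. [-3*(x + 5) = -21 or 21] -3 out front; divide by -3, so div: x + 5 = 7 or -7.
Step 5. [x + 5 = 7 or -7] peel the +5: subtract 5 from each side ⇒ sub: x = 2 or -12.

Answer: x ∈ {-12, 2}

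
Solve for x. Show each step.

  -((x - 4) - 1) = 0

Step 1. [-((x - 4) - 1) = 0] leading − — multiply by −1 ⇒ neg: (x - 4) - 1 = 0.
Step 2. [(x - 4) - 1 = 0] -1 is outermost — add 1 both sides, so sub: x - 4 = 1.
Step 3. [x - 4 = 1] -4 is outermost — add 4 both sides, so sub: x = 5.

Answer: x ∈ {5}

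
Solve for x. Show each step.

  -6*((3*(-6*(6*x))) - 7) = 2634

Step 1. [-6*((3*(-6*(6*x))) - 7) = 2634] divide by the outer -6. So div: (3*(-6*(6*x))) - 7 = -439.
Step 2. [(3*(-6*(6*x))) - 7 = -439] peel the -7: add 7 from each side ⇒ sub: 3*(-6*(6*x)) = -432.
Step 3. [3*(-6*(6*x)) = -432] leading coefficient 3: divide by 3, so div: -6*(6*x) = -144.
Step 4. [-6*(6*x) = -144] LHS = -6·(…); ÷-6 both sides. So div: 6*x = 24.
Step 5. [6*x = 24] 6 out front; divide by 6 ⇒ div: x = 4.

Answer: x ∈ {4}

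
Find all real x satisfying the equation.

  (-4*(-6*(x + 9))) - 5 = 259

Step 1. [(-4*(-6*(x + 9))) - 5 = 259] add 5: x sits inside (… - 5), so sub: -4*(-6*(x + 9)) = 264.
Step 2. [-4*(-6*(x + 9)) = 264] leading coefficient -4: divide by -4 ⇒ div: -6*(x + 9) = -66.
Step 3. [-6*(x + 9) = -66] divide by the outer -6 ⇒ div: x + 9 = 11.
Step 4. [x + 9 = 11] peel the +9: subtract 9 from each side, so sub: x = 2.

Answer: x ∈ {2}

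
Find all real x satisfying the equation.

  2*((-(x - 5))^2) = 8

Step 1. [2*((-(x - 5))^2) = 8] leading coefficient 2: divide by 2. So div: (-(x - 5))^2 = 4.
Step 2. [(-(x - 5))^2 = 4] √ both sides: 4 ≥ 0 gives two branches ⇒ sqrt: -(x - 5) = 2 or -2.
Step 3. [-(x - 5) = 2 or -2] leading − — multiply by −1 ⇒ neg: x - 5 = -2 or 2.
Step 4. [x - 5 = -2 or 2] 5 comes off first (add 5). So sub: x = 3 or 7.

Answer: x ∈ {3, 7}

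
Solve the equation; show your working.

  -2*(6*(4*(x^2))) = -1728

Step 1. [-2*(6*(4*(x^2))) = -1728] leading coefficient -2: divide by -2, so div: 6*(4*(x^2)) = 864.
Step 2. [6*(4*(x^2)) = 864] 6·(inner) — divide through by 6 ⇒ div: 4*(x^2) = 144.
Step 3. [4*(x^2) = 144] 4·(inner) — divide through by 4, so div: x^2 = 36.
Step 4. [x^2 = 36] 36 ≥ 0, LHS is (·)² — take ±√. So sqrt: x = 6 or -6.

Answer: x ∈ {-6, 6}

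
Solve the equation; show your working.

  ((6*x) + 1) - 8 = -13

Step 1. [((6*x) + 1) - 8 = -13] peel the -8: add 8 from each side. So sub: (6*x) + 1 = -5.
Step 2. [(6*x) + 1 = -5] 1 comes off first (subtract 1), so sub: 6*x = -6.
Step 3. [6*x = -6] 6 out front; divide by 6. So div: x = -1.

Answer: x ∈ {-1}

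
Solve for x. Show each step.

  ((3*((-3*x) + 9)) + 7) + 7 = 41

Step 1. [((3*((-3*x) + 9)) + 7) + 7 = 41] peel the +7: subtract 7 from each side. So sub: (3*((-3*x) + 9)) + 7 = 34.
Step 2. [(3*((-3*x) + 9)) + 7 = 34] +7 is outermost — subtract 7 both sides, so sub: 3*((-3*x) + 9) = 27.
Step 3. [3*((-3*x) + 9) = 27] divide by the outer 3, so div: (-3*x) + 9 = 9.
Step 4. [(-3*x) + 9 = 9] subtract 9: x sits inside (… + 9) ⇒ sub: -3*x = 0.
Step 5. [-3*x = 0] divide by the outer -3. So div: x = 0.

Answer: x ∈ {0}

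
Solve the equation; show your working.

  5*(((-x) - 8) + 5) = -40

Step 1. [5*(((-x) - 8) + 5) = -40] 5·(inner) — divide through by 5. So div: ((-x) - 8) + 5 = -8.
Step 2. [((-x) - 8) + 5 = -8] peel the +5: subtract 5 from each side, so sub: (-x) - 8 = -13.
Step 3. [(-x) - 8 = -13] the outer -8 inverts by adding 8 ⇒ sub: -x = -5.
Step 4. [-x = -5] LHS negated; negate both sides, so neg: x = 5.

Answer: x ∈ {5}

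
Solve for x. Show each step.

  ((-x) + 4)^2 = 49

Step 1. [((-x) + 4)^2 = 49] √ both sides: 49 ≥ 0 gives two branches. So sqrt: (-x) + 4 = 7 or -7.
Step 2. [(-x) + 4 = 7 or -7] +4 is outermost — subtract 4 both sides. So sub: -x = 3 or -11.
Step 3. [-x = 3 or -11] leading − — multiply by −1 ⇒ neg: x = -3 or 11.

Answer: x ∈ {-3, 11}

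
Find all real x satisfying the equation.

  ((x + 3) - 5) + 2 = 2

Step 1. [((x + 3) - 5) + 2 = 2] 2 comes off first (subtract 2) ⇒ sub: (x + 3) - 5 = 0.
Step 2. [(x + 3) - 5 = 0] -5 is outermost — add 5 both sides ⇒ sub: x + 3 = 5.
Step 3. [x + 3 = 5] +3 is outermost — subtract 3 both sides, so sub: x = 2.

Answer: x ∈ {2}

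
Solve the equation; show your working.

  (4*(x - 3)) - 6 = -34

Step 1. [(4*(x - 3)) - 6 = -34] the outer -6 inverts by adding 6, so sub: 4*(x - 3) = -28.
Step 2. [4*(x - 3) = -28] divide by the outer 4, so div: x - 3 = -7.
Step 3. [x - 3 = -7] add 3: x sits inside (… - 3), so sub: x = -4.

Answer: x ∈ {-4}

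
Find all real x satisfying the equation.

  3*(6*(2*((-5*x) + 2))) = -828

Step 1. [3*(6*(2*((-5*x) + 2))) = -828] 3·(inner) — divide through by 3, so div: 6*(2*((-5*x) + 2)) = -276.
Step 2. [6*(2*((-5*x) + 2)) = -276] 6·(inner) — divide through by 6. So div: 2*((-5*x) + 2) = -46.
Step 3. [2*((-5*x) + 2) = -46] 2 out front; divide by 2 ⇒ div: (-5*x) + 2 = -23.
Step 4. [(-5*x) + 2 = -23] the outer +2 inverts by subtracting 2, so sub: -5*x = -25.
Step 5. [-5*x = -25] LHS = -5·(…); ÷-5 both sides, so div: x = 5.

Answer: x ∈ {5}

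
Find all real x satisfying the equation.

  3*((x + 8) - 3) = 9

Step 1. [3*((x + 8) - 3) = 9] leading coefficient 3: divide by 3. So div: (x + 8) - 3 = 3.
Step 2. [(x + 8) - 3 = 3] -3 is outermost — add 3 both sides ⇒ sub: x + 8 = 6.
Step 3. [x + 8 = 6] peel the +8: subtract 8 from each side. So sub: x = -2.

Answer: x ∈ {-2}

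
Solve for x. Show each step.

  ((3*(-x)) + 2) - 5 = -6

Step 1. [((3*(-x)) + 2) - 5 = -6] add 5: x sits inside (… - 5). So sub: (3*(-x)) + 2 = -1.
Step 2. [(3*(-x)) + 2 = -1] +2 is outermost — subtract 2 both sides ⇒ sub: 3*(-x) = -3.
Step 3. [3*(-x) = -3] leading coefficient 3: divide by 3, so div: -x = -1.
Step 4. [-x = -1] flip signs both sides. So neg: x = 1.

Answer: x ∈ {1}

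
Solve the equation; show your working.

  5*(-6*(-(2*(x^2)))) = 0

Step 1. [5*(-6*(-(2*(x^2)))) = 0] leading coefficient 5: divide by 5, so div: -6*(-(2*(x^2))) = 0.
Step 2. [-6*(-(2*(x^2))) = 0] leading coefficient -6: divide by -6. So div: -(2*(x^2)) = 0.
Step 3. [-(2*(x^2)) = 0] leading − — multiply by −1, so neg: 2*(x^2) = 0.
Step 4. [2*(x^2) = 0] LHS = 2·(…); ÷2 both sides. So div: x^2 = 0.
Step 5. [x^2 = 0] LHS squared, RHS 0 ≥ 0: apply √ (±), so sqrt: x = 0.

Answer: x ∈ {0}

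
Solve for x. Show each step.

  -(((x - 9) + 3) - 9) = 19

Step 1. [-(((x - 9) + 3) - 9) = 19] flip signs both sides ⇒ neg: ((x - 9) + 3) - 9 = -19.
Step 2. [((x - 9) + 3) - 9 = -19] 9 comes off first (add 9), so sub: (x - 9) + 3 = -10.
Step 3. [(x - 9) + 3 = -10] subtract 3: x sits inside (… + 3). So sub: x - 9 = -13.
Step 4. [x - 9 = -13] 9 comes off first (add 9). So sub: x = -4.

Answer: x ∈ {-4}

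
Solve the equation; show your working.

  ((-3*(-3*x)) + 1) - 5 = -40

Step 1. [((-3*(-3*x)) + 1) - 5 = -40] add 5: x sits inside (… - 5), so sub: (-3*(-3*x)) + 1 = -35.
Step 2. [(-3*(-3*x)) + 1 = -35] +1 is outermost — subtract 1 both sides ⇒ sub: -3*(-3*x) = -36.
Step 3. [-3*(-3*x) = -36] divide by the outer -3 ⇒ div: -3*x = 12.
Step 4. [-3*x = 12] divide by the outer -3, so div: x = -4.

Answer: x ∈ {-4}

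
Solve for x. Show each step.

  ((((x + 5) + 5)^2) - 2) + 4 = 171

Step 1. [((((x + 5) + 5)^2) - 2) + 4 = 171] the outer +4 inverts by subtracting 4, so sub: (((x + 5) + 5)^2) - 2 = 167.
Step 2. [(((x + 5) + 5)^2) - 2 = 167] the outer -2 inverts by adding 2. So sub: ((x + 5) + 5)^2 = 169.
Step 3. [((x + 5) + 5)^2 = 169] 169 ≥ 0, LHS is (·)² — take ±√, so sqrt: (x + 5) + 5 = 13 or -13.
Step 4. [(x + 5) + 5 = 13 or -13] the outer +5 inverts by subtracting 5, so sub: x + 5 = 8 or -18.
Step 5. [x + 5 = 8 or -18] the outer +5 inverts by subtracting 5, so sub: x = 3 or -23.

Answer: x ∈ {-23, 3}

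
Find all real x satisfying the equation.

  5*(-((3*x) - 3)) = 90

Step 1. [5*(-((3*x) - 3)) = 90] 5·(inner) — divide through by 5 ⇒ div: -((3*x) - 3) = 18.
Step 2. [-((3*x) - 3) = 18] LHS negated; negate both sides. So neg: (3*x) - 3 = -18.
Step 3. [(3*x) - 3 = -18] common factor 3 (LHS and -18) — divide through, so factor: x - 1 = -6.
Step 4. [x - 1 = -6] the outer -1 inverts by adding 1, so sub: x = -5.

Answer: x ∈ {-5}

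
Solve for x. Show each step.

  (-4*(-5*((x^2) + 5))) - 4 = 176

Step 1. [(-4*(-5*((x^2) + 5))) - 4 = 176] the outer -4 inverts by adding 4. So sub: -4*(-5*((x^2) + 5)) = 180.
Step 2. [-4*(-5*((x^2) + 5)) = 180] divide by the outer -4, so div: -5*((x^2) + 5) = -45.
Step 3. [-5*((x^2) + 5) = -45] leading coefficient -5: divide by -5. So div: (x^2) + 5 = 9.
Step 4. [(x^2) + 5 = 9] subtract 5: x sits inside (… + 5), so sub: x^2 = 4.
Step 5. [x^2 = 4] √ both sides: 4 ≥ 0 gives two branches. So sqrt: x = 2 or -2.

Answer: x ∈ {-2, 2}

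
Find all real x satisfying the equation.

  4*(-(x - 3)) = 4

Step 1. [4*(-(x - 3)) = 4] divide by the outer 4. So div: -(x - 3) = 1.
Step 2. [-(x - 3) = 1] flip signs both sides ⇒ neg: x - 3 = -1.
Step 3. [x - 3 = -1] -3 is outermost — add 3 both sides, so sub: x = 2.

Answer: x ∈ {2}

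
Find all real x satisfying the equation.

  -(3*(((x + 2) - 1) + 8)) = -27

Step 1. [-(3*(((x + 2) - 1) + 8)) = -27] leading − — multiply by −1, so neg: 3*(((x + 2) - 1) + 8) = 27.
Step 2. [3*(((x + 2) - 1) + 8) = 27] LHS = 3·(…); ÷3 both sides, so div: ((x + 2) - 1) + 8 = 9.
Step 3. [((x + 2) - 1) + 8 = 9] the outer +8 inverts by subtracting 8, so sub: (x + 2) - 1 = 1.
Step 4. [(x + 2) - 1 = 1] 1 comes off first (add 1). So sub: x + 2 = 2.
Step 5. [x + 2 = 2] +2 is outermost — subtract 2 both sides ⇒ sub: x = 0.

Answer: x ∈ {0}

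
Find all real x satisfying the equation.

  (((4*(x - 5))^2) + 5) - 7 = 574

Step 1. [(((4*(x - 5))^2) + 5) - 7 = 574] the outer -7 inverts by adding 7. So sub: ((4*(x - 5))^2) + 5 = 581.
Step 2. [((4*(x - 5))^2) + 5 = 581] 5 comes off first (subtract 5) ⇒ sub: (4*(x - 5))^2 = 576.
Step 3. [(4*(x - 5))^2 = 576] √ both sides: 576 ≥ 0 gives two branches. So sqrt: 4*(x - 5) = 24 or -24.
Step 4. [4*(x - 5) = 24 or -24] 4·(inner) — divide through by 4 ⇒ div: x - 5 = 6 or -6.
Step 5. [x - 5 = 6 or -6] 5 comes off first (add 5), so sub: x = 11 or -1.

Answer: x ∈ {-1, 11}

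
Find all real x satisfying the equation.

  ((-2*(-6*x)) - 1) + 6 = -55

Step 1. [((-2*(-6*x)) - 1) + 6 = -55] subtract 6: x sits inside (… + 6) ⇒ sub: (-2*(-6*x)) - 1 = -61.
Step 2. [(-2*(-6*x)) - 1 = -61] the outer -1 inverts by adding 1. So sub: -2*(-6*x) = -60.
Step 3. [-2*(-6*x) = -60] -2·(inner) — divide through by -2. So div: -6*x = 30.
Step 4. [-6*x = 30] LHS = -6·(…); ÷-6 both sides. So div: x = -5.

Answer: x ∈ {-5}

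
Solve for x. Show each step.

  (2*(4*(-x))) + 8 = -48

Step 1. [(2*(4*(-x))) + 8 = -48] subtract 8: x sits inside (… + 8). So sub: 2*(4*(-x)) = -56.
Step 2. [2*(4*(-x)) = -56] LHS = 2·(…); ÷2 both sides. So div: 4*(-x) = -28.
Step 3. [4*(-x) = -28] 4 out front; divide by 4, so div: -x = -7.
Step 4. [-x = -7] flip signs both sides. So neg: x = 7.

Answer: x ∈ {7}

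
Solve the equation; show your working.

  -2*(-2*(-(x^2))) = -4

Step 1. [-2*(-2*(-(x^2))) = -4] -2·(inner) — divide through by -2. So div: -2*(-(x^2)) = 2.
Step 2. [-2*(-(x^2)) = 2] -2 out front; divide by -2, so div: -(x^2) = -1.
Step 3. [-(x^2) = -1] leading − — multiply by −1. So neg: x^2 = 1.
Step 4. [x^2 = 1] √ both sides: 1 ≥ 0 gives two branches. So sqrt: x = 1 or -1.

Answer: x ∈ {-1, 1}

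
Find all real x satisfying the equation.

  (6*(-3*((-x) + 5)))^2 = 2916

Step 1. [(6*(-3*((-x) + 5)))^2 = 2916] 2916 ≥ 0, LHS is (·)² — take ±√. So sqrt: 6*(-3*((-x) + 5)) = 54 or -54.
Step 2. [6*(-3*((-x) + 5)) = 54 or -54] 6·(inner) — divide through by 6. So div: -3*((-x) + 5) = 9 or -9.
Step 3. [-3*((-x) + 5) = 9 or -9] -3·(inner) — divide through by -3 ⇒ div: (-x) + 5 = -3 or 3.
Step 4. [(-x) + 5 = -3 or 3] 5 comes off first (subtract 5), so sub: -x = -8 or -2.
Step 5. [-x = -8 or -2] flip signs both sides ⇒ neg: x = 8 or 2.

Answer: x ∈ {2, 8}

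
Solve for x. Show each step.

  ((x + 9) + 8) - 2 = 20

Step 1. [((x + 9) + 8) - 2 = 20] -2 is outermost — add 2 both sides. So sub: (x + 9) + 8 = 22.
Step 2. [(x + 9) + 8 = 22] +8 is outermost — subtract 8 both sides ⇒ sub: x + 9 = 14.
Step 3. [x + 9 = 14] the outer +9 inverts by subtracting 9, so sub: x = 5.

Answer: x ∈ {5}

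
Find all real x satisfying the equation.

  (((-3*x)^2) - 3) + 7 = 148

Step 1. [(((-3*x)^2) - 3) + 7 = 148] subtract 7: x sits inside (… + 7) ⇒ sub: ((-3*x)^2) - 3 = 141.
Step 2. [((-3*x)^2) - 3 = 141] add 3: x sits inside (… - 3), so sub: (-3*x)^2 = 144.
Step 3. [(-3*x)^2 = 144] 144 ≥ 0, LHS is (·)² — take ±√ ⇒ sqrt: -3*x = 12 or -12.
Step 4. [-3*x = 12 or -12] -3 out front; divide by -3 ⇒ div: x = -4 or 4.

Answer: x ∈ {-4, 4}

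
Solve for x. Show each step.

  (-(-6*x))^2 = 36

Step 1. [(-(-6*x))^2 = 36] 36 ≥ 0, LHS is (·)² — take ±√ ⇒ sqrt: -(-6*x) = 6 or -6.
Step 2. [-(-6*x) = 6 or -6] flip signs both sides, so neg: -6*x = -6 or 6.
Step 3. [-6*x = -6 or 6] divide by the outer -6, so div: x = 1 or -1.

Answer: x ∈ {-1, 1}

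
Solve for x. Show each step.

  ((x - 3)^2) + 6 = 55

Step 1. [((x - 3)^2) + 6 = 55] the outer +6 inverts by subtracting 6, so sub: (x - 3)^2 = 49.
Step 2. [(x - 3)^2 = 49] LHS squared, RHS 49 ≥ 0: apply √ (±) ⇒ sqrt: x - 3 = 7 or -7.
Step 3. [x - 3 = 7 or -7] 3 comes off first (add 3) ⇒ sub: x = 10 or -4.

Answer: x ∈ {-4, 10}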